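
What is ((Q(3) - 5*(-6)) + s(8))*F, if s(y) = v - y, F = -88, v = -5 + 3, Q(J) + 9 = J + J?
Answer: -1496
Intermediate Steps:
Q(J) = -9 + 2*J (Q(J) = -9 + (J + J) = -9 + 2*J)
v = -2
s(y) = -2 - y
((Q(3) - 5*(-6)) + s(8))*F = (((-9 + 2*3) - 5*(-6)) + (-2 - 1*8))*(-88) = (((-9 + 6) + 30) + (-2 - 8))*(-88) = ((-3 + 30) - 10)*(-88) = (27 - 10)*(-88) = 17*(-88) = -1496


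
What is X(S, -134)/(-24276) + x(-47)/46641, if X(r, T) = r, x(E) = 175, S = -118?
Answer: 232189/26958498 ≈ 0.0086128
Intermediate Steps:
X(S, -134)/(-24276) + x(-47)/46641 = -118/(-24276) + 175/46641 = -118*(-1/24276) + 175*(1/46641) = 59/12138 + 25/6663 = 232189/26958498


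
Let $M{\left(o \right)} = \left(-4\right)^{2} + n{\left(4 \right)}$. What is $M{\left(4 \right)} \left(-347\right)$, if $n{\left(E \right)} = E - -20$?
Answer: $-13880$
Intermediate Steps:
$n{\left(E \right)} = 20 + E$ ($n{\left(E \right)} = E + 20 = 20 + E$)
$M{\left(o \right)} = 40$ ($M{\left(o \right)} = \left(-4\right)^{2} + \left(20 + 4\right) = 16 + 24 = 40$)
$M{\left(4 \right)} \left(-347\right) = 40 \left(-347\right) = -13880$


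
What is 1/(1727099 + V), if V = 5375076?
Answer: 1/7102175 ≈ 1.4080e-7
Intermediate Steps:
1/(1727099 + V) = 1/(1727099 + 5375076) = 1/7102175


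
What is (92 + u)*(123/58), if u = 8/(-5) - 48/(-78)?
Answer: 12546/65 ≈ 193.02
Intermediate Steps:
u = -64/65 (u = 8*(-⅕) - 48*(-1/78) = -8/5 + 8/13 = -64/65 ≈ -0.98462)
(92 + u)*(123/58) = (92 - 64/65)*(123/58) = 5916*(123*(1/58))/65 = (5916/65)*(123/58) = 12546/65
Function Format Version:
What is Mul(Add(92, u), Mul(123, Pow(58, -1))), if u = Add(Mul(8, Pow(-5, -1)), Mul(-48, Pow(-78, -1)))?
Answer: Rational(12546, 65) ≈ 193.02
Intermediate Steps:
u = Rational(-64, 65) (u = Add(Mul(8, Rational(-1, 5)), Mul(-48, Rational(-1, 78))) = Add(Rational(-8, 5), Rational(8, 13)) = Rational(-64, 65) ≈ -0.98462)
Mul(Add(92, u), Mul(123, Pow(58, -1))) = Mul(Add(92, Rational(-64, 65)), Mul(123, Pow(58, -1))) = Mul(Rational(5916, 65), Mul(123, Rational(1, 58))) = Mul(Rational(5916, 65), Rational(123, 58)) = Rational(12546, 65)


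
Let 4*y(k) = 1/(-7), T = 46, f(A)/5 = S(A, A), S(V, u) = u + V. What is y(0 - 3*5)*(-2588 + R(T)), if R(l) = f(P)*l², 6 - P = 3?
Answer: -15223/7 ≈ -2174.7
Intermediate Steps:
P = 3 (P = 6 - 1*3 = 6 - 3 = 3)
S(V, u) = V + u
f(A) = 10*A (f(A) = 5*(A + A) = 5*(2*A) = 10*A)
R(l) = 30*l² (R(l) = (10*3)*l² = 30*l²)
y(k) = -1/28 (y(k) = (¼)/(-7) = (¼)*(-⅐) = -1/28)
y(0 - 3*5)*(-2588 + R(T)) = -(-2588 + 30*46²)/28 = -(-2588 + 30*2116)/28 = -(-2588 + 63480)/28 = -1/28*60892 = -15223/7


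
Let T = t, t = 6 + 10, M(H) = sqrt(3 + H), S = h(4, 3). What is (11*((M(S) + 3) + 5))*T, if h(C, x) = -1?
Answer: 1408 + 176*sqrt(2) ≈ 1656.9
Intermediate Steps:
S = -1
t = 16
T = 16
(11*((M(S) + 3) + 5))*T = (11*((sqrt(3 - 1) + 3) + 5))*16 = (11*((sqrt(2) + 3) + 5))*16 = (11*((3 + sqrt(2)) + 5))*16 = (11*(8 + sqrt(2)))*16 = (88 + 11*sqrt(2))*16 = 1408 + 176*sqrt(2)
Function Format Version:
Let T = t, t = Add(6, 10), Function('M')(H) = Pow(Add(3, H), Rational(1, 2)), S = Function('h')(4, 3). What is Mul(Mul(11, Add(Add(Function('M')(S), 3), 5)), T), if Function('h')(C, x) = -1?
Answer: Add(1408, Mul(176, Pow(2, Rational(1, 2)))) ≈ 1656.9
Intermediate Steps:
S = -1
t = 16
T = 16
Mul(Mul(11, Add(Add(Function('M')(S), 3), 5)), T) = Mul(Mul(11, Add(Add(Pow(Add(3, -1), Rational(1, 2)), 3), 5)), 16) = Mul(Mul(11, Add(Add(Pow(2, Rational(1, 2)), 3), 5)), 16) = Mul(Mul(11, Add(Add(3, Pow(2, Rational(1, 2))), 5)), 16) = Mul(Mul(11, Add(8, Pow(2, Rational(1, 2)))), 16) = Mul(Add(88, Mul(11, Pow(2, Rational(1, 2)))), 16) = Add(1408, Mul(176, Pow(2, Rational(1, 2))))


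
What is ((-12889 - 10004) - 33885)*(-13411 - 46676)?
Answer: 3411619686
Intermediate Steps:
((-12889 - 10004) - 33885)*(-13411 - 46676) = (-22893 - 33885)*(-60087) = -56778*(-60087) = 3411619686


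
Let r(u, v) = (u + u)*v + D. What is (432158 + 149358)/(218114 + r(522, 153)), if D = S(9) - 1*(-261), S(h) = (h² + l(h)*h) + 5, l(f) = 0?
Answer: 581516/378193 ≈ 1.5376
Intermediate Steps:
S(h) = 5 + h² (S(h) = (h² + 0*h) + 5 = (h² + 0) + 5 = h² + 5 = 5 + h²)
D = 347 (D = (5 + 9²) - 1*(-261) = (5 + 81) + 261 = 86 + 261 = 347)
r(u, v) = 347 + 2*u*v (r(u, v) = (u + u)*v + 347 = (2*u)*v + 347 = 2*u*v + 347 = 347 + 2*u*v)
(432158 + 149358)/(218114 + r(522, 153)) = (432158 + 149358)/(218114 + (347 + 2*522*153)) = 581516/(218114 + (347 + 159732)) = 581516/(218114 + 160079) = 581516/378193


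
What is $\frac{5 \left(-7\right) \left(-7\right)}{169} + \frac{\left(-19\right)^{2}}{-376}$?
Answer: $\frac{31111}{63544} \approx 0.4896$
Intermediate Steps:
$\frac{5 \left(-7\right) \left(-7\right)}{169} + \frac{\left(-19\right)^{2}}{-376} = \left(-35\right) \left(-7\right) \frac{1}{169} + 361 \left(- \frac{1}{376}\right) = 245 \cdot \frac{1}{169} - \frac{361}{376} = \frac{245}{169} - \frac{361}{376} = \frac{31111}{63544}$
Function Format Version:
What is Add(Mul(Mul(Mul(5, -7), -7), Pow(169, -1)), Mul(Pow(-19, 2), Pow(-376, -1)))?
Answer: Rational(31111, 63544) ≈ 0.48960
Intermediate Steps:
Add(Mul(Mul(Mul(5, -7), -7), Pow(169, -1)), Mul(Pow(-19, 2), Pow(-376, -1))) = Add(Mul(Mul(-35, -7), Rational(1, 169)), Mul(361, Rational(-1, 376))) = Add(Mul(245, Rational(1, 169)), Rational(-361, 376)) = Add(Rational(245, 169), Rational(-361, 376)) = Rational(31111, 63544)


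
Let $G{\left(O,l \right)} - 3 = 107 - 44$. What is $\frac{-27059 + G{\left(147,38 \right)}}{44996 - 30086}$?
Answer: $- \frac{26993}{14910} \approx -1.8104$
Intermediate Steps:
$G{\left(O,l \right)} = 66$ ($G{\left(O,l \right)} = 3 + \left(107 - 44\right) = 3 + 63 = 66$)
$\frac{-27059 + G{\left(147,38 \right)}}{44996 - 30086} = \frac{-27059 + 66}{44996 - 30086} = - \frac{26993}{14910}$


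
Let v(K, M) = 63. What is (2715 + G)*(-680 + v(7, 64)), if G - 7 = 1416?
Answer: -2553146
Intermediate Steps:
G = 1423 (G = 7 + 1416 = 1423)
(2715 + G)*(-680 + v(7, 64)) = (2715 + 1423)*(-680 + 63) = 4138*(-617) = -2553146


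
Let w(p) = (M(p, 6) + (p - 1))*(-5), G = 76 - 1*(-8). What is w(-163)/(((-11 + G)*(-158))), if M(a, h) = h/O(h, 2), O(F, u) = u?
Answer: -805/11534 ≈ -0.069794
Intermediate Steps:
G = 84 (G = 76 + 8 = 84)
M(a, h) = h/2
w(p) = -10 - 5*p (w(p) = ((½)*6 + (p - 1))*(-5) = (3 + (-1 + p))*(-5) = (2 + p)*(-5) = -10 - 5*p)
w(-163)/(((-11 + G)*(-158))) = (-10 - 5*(-163))/(((-11 + 84)*(-158))) = (-10 + 815)/((73*(-158))) = 805/(-11534) = 805*(-1/11534) = -805/11534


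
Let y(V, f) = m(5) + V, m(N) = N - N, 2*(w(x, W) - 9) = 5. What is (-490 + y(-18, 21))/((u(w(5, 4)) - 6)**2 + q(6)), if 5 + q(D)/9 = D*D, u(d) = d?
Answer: -2032/1237 ≈ -1.6427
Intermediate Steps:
w(x, W) = 23/2 (w(x, W) = 9 + (1/2)*5 = 9 + 5/2 = 23/2)
q(D) = -45 + 9*D**2 (q(D) = -45 + 9*(D*D) = -45 + 9*D**2)
m(N) = 0
y(V, f) = V (y(V, f) = 0 + V = V)
(-490 + y(-18, 21))/((u(w(5, 4)) - 6)**2 + q(6)) = (-490 - 18)/((23/2 - 6)**2 + (-45 + 9*6**2)) = -508/((11/2)**2 + (-45 + 9*36)) = -508/(121/4 + (-45 + 324)) = -508/(121/4 + 279) = -508/1237/4 = -508*4/1237 = -2032/1237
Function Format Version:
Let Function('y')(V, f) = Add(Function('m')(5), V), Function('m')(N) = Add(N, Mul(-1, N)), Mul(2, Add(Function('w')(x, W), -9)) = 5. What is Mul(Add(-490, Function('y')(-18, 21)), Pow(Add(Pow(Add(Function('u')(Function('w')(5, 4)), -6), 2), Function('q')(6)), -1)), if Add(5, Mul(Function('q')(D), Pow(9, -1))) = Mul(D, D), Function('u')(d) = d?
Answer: Rational(-2032, 1237) ≈ -1.6427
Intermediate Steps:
Function('w')(x, W) = Rational(23, 2) (Function('w')(x, W) = Add(9, Mul(Rational(1, 2), 5)) = Add(9, Rational(5, 2)) = Rational(23, 2))
Function('q')(D) = Add(-45, Mul(9, Pow(D, 2))) (Function('q')(D) = Add(-45, Mul(9, Mul(D, D))) = Add(-45, Mul(9, Pow(D, 2))))
Function('m')(N) = 0
Function('y')(V, f) = V (Function('y')(V, f) = Add(0, V) = V)
Mul(Add(-490, Function('y')(-18, 21)), Pow(Add(Pow(Add(Function('u')(Function('w')(5, 4)), -6), 2), Function('q')(6)), -1)) = Mul(Add(-490, -18), Pow(Add(Pow(Add(Rational(23, 2), -6), 2), Add(-45, Mul(9, Pow(6, 2)))), -1)) = Mul(-508, Pow(Add(Pow(Rational(11, 2), 2), Add(-45, Mul(9, 36))), -1)) = Mul(-508, Pow(Add(Rational(121, 4), Add(-45, 324)), -1)) = Mul(-508, Pow(Add(Rational(121, 4), 279), -1)) = Mul(-508, Pow(Rational(1237, 4), -1)) = Mul(-508, Rational(4, 1237)) = Rational(-2032, 1237)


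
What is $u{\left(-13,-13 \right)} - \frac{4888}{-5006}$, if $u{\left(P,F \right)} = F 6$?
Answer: $- \frac{192790}{2503} \approx -77.024$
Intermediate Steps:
$u{\left(P,F \right)} = 6 F$
$u{\left(-13,-13 \right)} - \frac{4888}{-5006} = 6 \left(-13\right) - \frac{4888}{-5006} = -78 - 4888 \left(- \frac{1}{5006}\right) = -78 - - \frac{2444}{2503} = -78 + \frac{2444}{2503} = - \frac{192790}{2503}$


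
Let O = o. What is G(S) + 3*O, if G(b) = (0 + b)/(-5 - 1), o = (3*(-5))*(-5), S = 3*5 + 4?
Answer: 1331/6 ≈ 221.83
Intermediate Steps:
S = 19 (S = 15 + 4 = 19)
o = 75 (o = -15*(-5) = 75)
G(b) = -b/6 (G(b) = b/(-6) = b*(-⅙) = -b/6)
O = 75
G(S) + 3*O = -⅙*19 + 3*75 = -19/6 + 225 = 1331/6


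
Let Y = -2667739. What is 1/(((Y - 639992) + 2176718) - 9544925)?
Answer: -1/10675938 ≈ -9.3669e-8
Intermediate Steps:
1/(((Y - 639992) + 2176718) - 9544925) = 1/(((-2667739 - 639992) + 2176718) - 9544925) = 1/((-3307731 + 2176718) - 9544925) = 1/(-1131013 - 9544925) = 1/(-10675938) = -1/10675938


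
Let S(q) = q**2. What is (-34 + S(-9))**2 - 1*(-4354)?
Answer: 6563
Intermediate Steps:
(-34 + S(-9))**2 - 1*(-4354) = (-34 + (-9)**2)**2 - 1*(-4354) = (-34 + 81)**2 + 4354 = 47**2 + 4354 = 2209 + 4354 = 6563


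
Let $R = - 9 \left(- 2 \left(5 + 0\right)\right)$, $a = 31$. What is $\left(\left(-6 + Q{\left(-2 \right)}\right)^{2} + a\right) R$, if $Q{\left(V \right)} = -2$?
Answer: $8550$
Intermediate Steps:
$R = 90$ ($R = - 9 \left(\left(-2\right) 5\right) = \left(-9\right) \left(-10\right) = 90$)
$\left(\left(-6 + Q{\left(-2 \right)}\right)^{2} + a\right) R = \left(\left(-6 - 2\right)^{2} + 31\right) 90 = \left(\left(-8\right)^{2} + 31\right) 90 = \left(64 + 31\right) 90 = 95 \cdot 90 = 8550$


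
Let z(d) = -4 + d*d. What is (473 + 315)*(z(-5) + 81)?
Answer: 80376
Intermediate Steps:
z(d) = -4 + d²
(473 + 315)*(z(-5) + 81) = (473 + 315)*((-4 + (-5)²) + 81) = 788*((-4 + 25) + 81) = 788*(21 + 81) = 788*102 = 80376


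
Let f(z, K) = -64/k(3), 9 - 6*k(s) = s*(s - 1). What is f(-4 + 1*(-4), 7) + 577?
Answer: 449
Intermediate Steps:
k(s) = 3/2 - s*(-1 + s)/6 (k(s) = 3/2 - s*(s - 1)/6 = 3/2 - s*(-1 + s)/6)
f(z, K) = -128 (f(z, K) = -64/(3/2 - ⅙*3² + (⅙)*3) = -64/(3/2 - ⅙*9 + ½) = -64/(3/2 - 3/2 + ½) = -64/½ = -64*2 = -128)
f(-4 + 1*(-4), 7) + 577 = -128 + 577 = 449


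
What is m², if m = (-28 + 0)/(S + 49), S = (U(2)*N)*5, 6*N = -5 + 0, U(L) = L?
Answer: 1764/3721 ≈ 0.47407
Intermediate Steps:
N = -⅚ (N = (-5 + 0)/6 = (⅙)*(-5) = -⅚ ≈ -0.83333)
S = -25/3 (S = (2*(-⅚))*5 = -5/3*5 = -25/3 ≈ -8.3333)
m = -42/61 (m = (-28 + 0)/(-25/3 + 49) = -28/122/3 = -28*3/122 = -42/61 ≈ -0.68852)
m² = (-42/61)² = 1764/3721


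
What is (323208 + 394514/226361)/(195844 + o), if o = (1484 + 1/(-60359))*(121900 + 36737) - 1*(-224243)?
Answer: 2207995011528059/1611114136881477324 ≈ 0.0013705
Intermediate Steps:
o = 14223088218172/60359 (o = (1484 - 1/60359)*158637 + 224243 = (89572755/60359)*158637 + 224243 = 14209553134935/60359 + 224243 = 14223088218172/60359 ≈ 2.3564e+8)
(323208 + 394514/226361)/(195844 + o) = (323208 + 394514/226361)/(195844 + 14223088218172/60359) = (323208 + 394514*(1/226361))/(14234909166168/60359) = (323208 + 394514/226361)*(60359/14234909166168) = (73162080602/226361)*(60359/14234909166168) = 2207995011528059/1611114136881477324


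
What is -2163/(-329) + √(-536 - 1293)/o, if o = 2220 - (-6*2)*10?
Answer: 309/47 + I*√1829/2340 ≈ 6.5745 + 0.018276*I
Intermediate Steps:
o = 2340 (o = 2220 - (-12)*10 = 2220 - 1*(-120) = 2220 + 120 = 2340)
-2163/(-329) + √(-536 - 1293)/o = -2163/(-329) + √(-536 - 1293)/2340 = -2163*(-1/329) + √(-1829)*(1/2340) = 309/47 + (I*√1829)*(1/2340) = 309/47 + I*√1829/2340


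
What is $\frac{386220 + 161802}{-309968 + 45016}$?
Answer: $- \frac{274011}{132476} \approx -2.0684$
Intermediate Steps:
$\frac{386220 + 161802}{-309968 + 45016} = \frac{548022}{-264952} = 548022 \left(- \frac{1}{264952}\right) = - \frac{274011}{132476}$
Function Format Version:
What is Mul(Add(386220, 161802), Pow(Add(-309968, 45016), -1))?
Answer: Rational(-274011, 132476) ≈ -2.0684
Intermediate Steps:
Mul(Add(386220, 161802), Pow(Add(-309968, 45016), -1)) = Mul(548022, Pow(-264952, -1)) = Mul(548022, Rational(-1, 264952)) = Rational(-274011, 132476)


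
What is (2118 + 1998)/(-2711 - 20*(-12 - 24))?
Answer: -4116/1991 ≈ -2.0673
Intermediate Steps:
(2118 + 1998)/(-2711 - 20*(-12 - 24)) = 4116/(-2711 - 20*(-36)) = 4116/(-2711 + 720) = 4116/(-1991) = 4116*(-1/1991) = -4116/1991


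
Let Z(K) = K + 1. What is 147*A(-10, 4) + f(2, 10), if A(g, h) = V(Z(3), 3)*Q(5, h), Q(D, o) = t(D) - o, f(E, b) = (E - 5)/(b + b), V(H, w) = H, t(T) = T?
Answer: 11757/20 ≈ 587.85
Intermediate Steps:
Z(K) = 1 + K
f(E, b) = (-5 + E)/(2*b) (f(E, b) = (-5 + E)/((2*b)) = (-5 + E)*(1/(2*b)) = (-5 + E)/(2*b))
Q(D, o) = D - o
A(g, h) = 20 - 4*h (A(g, h) = (1 + 3)*(5 - h) = 4*(5 - h) = 20 - 4*h)
147*A(-10, 4) + f(2, 10) = 147*(20 - 4*4) + (½)*(-5 + 2)/10 = 147*(20 - 16) + (½)*(⅒)*(-3) = 147*4 - 3/20 = 588 - 3/20 = 11757/20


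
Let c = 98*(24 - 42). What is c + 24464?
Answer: 22700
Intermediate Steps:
c = -1764 (c = 98*(-18) = -1764)
c + 24464 = -1764 + 24464 = 22700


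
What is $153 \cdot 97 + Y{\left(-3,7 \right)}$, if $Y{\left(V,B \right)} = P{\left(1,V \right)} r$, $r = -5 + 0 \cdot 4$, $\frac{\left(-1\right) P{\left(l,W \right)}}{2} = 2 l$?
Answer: $14861$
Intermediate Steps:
$P{\left(l,W \right)} = - 4 l$ ($P{\left(l,W \right)} = - 2 \cdot 2 l = - 4 l$)
$r = -5$ ($r = -5 + 0 = -5$)
$Y{\left(V,B \right)} = 20$ ($Y{\left(V,B \right)} = \left(-4\right) 1 \left(-5\right) = \left(-4\right) \left(-5\right) = 20$)
$153 \cdot 97 + Y{\left(-3,7 \right)} = 153 \cdot 97 + 20 = 14841 + 20 = 14861$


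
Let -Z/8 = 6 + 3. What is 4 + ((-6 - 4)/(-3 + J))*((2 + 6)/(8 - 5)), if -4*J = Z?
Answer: 20/9 ≈ 2.2222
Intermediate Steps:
Z = -72 (Z = -8*(6 + 3) = -8*9 = -72)
J = 18 (J = -1/4*(-72) = 18)
4 + ((-6 - 4)/(-3 + J))*((2 + 6)/(8 - 5)) = 4 + ((-6 - 4)/(-3 + 18))*((2 + 6)/(8 - 5)) = 4 + (-10/15)*(8/3) = 4 + (-10*1/15)*(8*(1/3)) = 4 - 2/3*8/3 = 4 - 16/9 = 20/9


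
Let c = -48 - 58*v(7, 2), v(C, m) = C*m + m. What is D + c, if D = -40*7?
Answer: -1256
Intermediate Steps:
v(C, m) = m + C*m
c = -976 (c = -48 - 116*(1 + 7) = -48 - 116*8 = -48 - 58*16 = -48 - 928 = -976)
D = -280
D + c = -280 - 976 = -1256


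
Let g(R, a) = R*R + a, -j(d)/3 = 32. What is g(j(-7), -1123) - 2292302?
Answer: -2284209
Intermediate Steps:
j(d) = -96 (j(d) = -3*32 = -96)
g(R, a) = a + R² (g(R, a) = R² + a = a + R²)
g(j(-7), -1123) - 2292302 = (-1123 + (-96)²) - 2292302 = (-1123 + 9216) - 2292302 = 8093 - 2292302 = -2284209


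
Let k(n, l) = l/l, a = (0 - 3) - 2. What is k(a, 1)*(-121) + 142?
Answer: 21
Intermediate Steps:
a = -5 (a = -3 - 2 = -5)
k(n, l) = 1
k(a, 1)*(-121) + 142 = 1*(-121) + 142 = -121 + 142 = 21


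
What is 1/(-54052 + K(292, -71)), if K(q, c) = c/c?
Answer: -1/54051 ≈ -1.8501e-5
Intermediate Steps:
K(q, c) = 1
1/(-54052 + K(292, -71)) = 1/(-54052 + 1) = 1/(-54051) = -1/54051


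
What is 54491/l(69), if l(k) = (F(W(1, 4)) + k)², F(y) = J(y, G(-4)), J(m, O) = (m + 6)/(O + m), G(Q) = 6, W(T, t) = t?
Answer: 54491/4900 ≈ 11.121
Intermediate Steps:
J(m, O) = (6 + m)/(O + m)
F(y) = 1 (F(y) = (6 + y)/(6 + y) = 1)
l(k) = (1 + k)²
54491/l(69) = 54491/((1 + 69)²) = 54491/(70²) = 54491/4900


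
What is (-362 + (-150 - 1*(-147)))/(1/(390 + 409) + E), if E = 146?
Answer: -58327/23331 ≈ -2.5000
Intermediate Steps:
(-362 + (-150 - 1*(-147)))/(1/(390 + 409) + E) = (-362 + (-150 - 1*(-147)))/(1/(390 + 409) + 146) = (-362 + (-150 + 147))/(1/799 + 146) = (-362 - 3)/(1/799 + 146) = -365/116655/799 = -365*799/116655 = -58327/23331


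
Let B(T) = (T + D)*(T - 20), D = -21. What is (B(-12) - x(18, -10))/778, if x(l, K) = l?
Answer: 519/389 ≈ 1.3342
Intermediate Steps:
B(T) = (-21 + T)*(-20 + T) (B(T) = (T - 21)*(T - 20) = (-21 + T)*(-20 + T))
(B(-12) - x(18, -10))/778 = ((420 + (-12)² - 41*(-12)) - 1*18)/778 = ((420 + 144 + 492) - 18)*(1/778) = (1056 - 18)*(1/778) = 1038*(1/778) = 519/389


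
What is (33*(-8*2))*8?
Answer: -4224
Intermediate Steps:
(33*(-8*2))*8 = (33*(-16))*8 = -528*8 = -4224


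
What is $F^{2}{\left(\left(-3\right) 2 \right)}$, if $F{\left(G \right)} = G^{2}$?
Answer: $1296$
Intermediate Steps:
$F^{2}{\left(\left(-3\right) 2 \right)} = \left(\left(\left(-3\right) 2\right)^{2}\right)^{2} = \left(\left(-6\right)^{2}\right)^{2} = 36^{2} = 1296$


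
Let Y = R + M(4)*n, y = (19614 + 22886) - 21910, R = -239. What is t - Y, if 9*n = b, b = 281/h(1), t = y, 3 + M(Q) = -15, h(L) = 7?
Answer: 146365/7 ≈ 20909.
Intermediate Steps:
M(Q) = -18 (M(Q) = -3 - 15 = -18)
y = 20590 (y = 42500 - 21910 = 20590)
t = 20590
b = 281/7 ≈ 40.143
n = 281/63 (n = (1/9)*(281/7) = 281/63 ≈ 4.4603)
Y = -2235/7 (Y = -239 - 18*281/63 = -239 - 562/7 = -2235/7 ≈ -319.29)
t - Y = 20590 - 1*(-2235/7) = 20590 + 2235/7 = 146365/7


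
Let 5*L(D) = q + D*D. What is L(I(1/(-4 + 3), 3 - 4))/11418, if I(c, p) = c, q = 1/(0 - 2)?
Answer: 1/114180 ≈ 8.7581e-6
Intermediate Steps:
q = -½ (q = 1/(-2) = -½ ≈ -0.50000)
L(D) = -⅒ + D²/5 (L(D) = (-½ + D*D)/5 = (-½ + D²)/5 = -⅒ + D²/5)
L(I(1/(-4 + 3), 3 - 4))/11418 = (-⅒ + (1/(-4 + 3))²/5)/11418 = (-⅒ + (1/(-1))²/5)/11418 = (-⅒ + (⅕)*(-1)²)/11418 = (-⅒ + (⅕)*1)/11418 = (-⅒ + ⅕)/11418 = (1/11418)*(⅒) = 1/114180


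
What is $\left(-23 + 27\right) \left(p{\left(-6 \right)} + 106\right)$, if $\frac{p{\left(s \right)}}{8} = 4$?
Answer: $552$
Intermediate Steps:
$p{\left(s \right)} = 32$ ($p{\left(s \right)} = 8 \cdot 4 = 32$)
$\left(-23 + 27\right) \left(p{\left(-6 \right)} + 106\right) = \left(-23 + 27\right) \left(32 + 106\right) = 4 \cdot 138 = 552$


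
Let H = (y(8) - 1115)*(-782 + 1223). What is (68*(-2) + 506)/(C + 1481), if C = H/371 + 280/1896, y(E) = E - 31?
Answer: 2323785/806609 ≈ 2.8809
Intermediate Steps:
y(E) = -31 + E
H = -501858 (H = ((-31 + 8) - 1115)*(-782 + 1223) = (-23 - 1115)*441 = -1138*441 = -501858)
C = -16989623/12561 (C = -501858/371 + 280/1896 = -501858*1/371 + 280*(1/1896) = -71694/53 + 35/237 = -16989623/12561 ≈ -1352.6)
(68*(-2) + 506)/(C + 1481) = (68*(-2) + 506)/(-16989623/12561 + 1481) = (-136 + 506)/(1613218/12561) = 370*(12561/1613218) = 2323785/806609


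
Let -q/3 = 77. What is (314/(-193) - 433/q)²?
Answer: 121771225/1987643889 ≈ 0.061264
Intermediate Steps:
q = -231 (q = -3*77 = -231)
(314/(-193) - 433/q)² = (314/(-193) - 433/(-231))² = (314*(-1/193) - 433*(-1/231))² = (-314/193 + 433/231)² = (11035/44583)² = 121771225/1987643889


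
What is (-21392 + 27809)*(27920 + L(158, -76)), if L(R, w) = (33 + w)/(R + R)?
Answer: 56615118309/316 ≈ 1.7916e+8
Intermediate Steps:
L(R, w) = (33 + w)/(2*R) (L(R, w) = (33 + w)/((2*R)) = (33 + w)*(1/(2*R)) = (33 + w)/(2*R))
(-21392 + 27809)*(27920 + L(158, -76)) = (-21392 + 27809)*(27920 + (½)*(33 - 76)/158) = 6417*(27920 + (½)*(1/158)*(-43)) = 6417*(27920 - 43/316) = 6417*(8822677/316) = 56615118309/316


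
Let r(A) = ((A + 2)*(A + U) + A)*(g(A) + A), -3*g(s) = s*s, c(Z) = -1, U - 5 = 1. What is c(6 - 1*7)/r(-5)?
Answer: -3/320 ≈ -0.0093750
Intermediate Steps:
U = 6 (U = 5 + 1 = 6)
g(s) = -s²/3 (g(s) = -s*s/3 = -s²/3)
r(A) = (A - A²/3)*(A + (2 + A)*(6 + A)) (r(A) = ((A + 2)*(A + 6) + A)*(-A²/3 + A) = ((2 + A)*(6 + A) + A)*(A - A²/3) = (A + (2 + A)*(6 + A))*(A - A²/3) = (A - A²/3)*(A + (2 + A)*(6 + A)))
c(6 - 1*7)/r(-5) = -1/((⅓)*(-5)*(36 - 1*(-5)³ - 6*(-5)² + 15*(-5))) = -1/((⅓)*(-5)*(36 - 1*(-125) - 6*25 - 75)) = -1/((⅓)*(-5)*(36 + 125 - 150 - 75)) = -1/((⅓)*(-5)*(-64)) = -1/320/3 = -1*3/320 = -3/320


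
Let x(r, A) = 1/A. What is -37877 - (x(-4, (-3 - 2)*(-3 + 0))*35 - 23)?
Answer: -113569/3 ≈ -37856.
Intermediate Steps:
-37877 - (x(-4, (-3 - 2)*(-3 + 0))*35 - 23) = -37877 - (35/((-3 - 2)*(-3 + 0)) - 23) = -37877 - (35/(-5*(-3)) - 23) = -37877 - (35/15 - 23) = -37877 - ((1/15)*35 - 23) = -37877 - (7/3 - 23) = -37877 - 1*(-62/3) = -37877 + 62/3 = -113569/3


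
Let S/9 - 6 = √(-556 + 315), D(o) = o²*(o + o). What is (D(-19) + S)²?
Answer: 186685375 - 245952*I*√241 ≈ 1.8669e+8 - 3.8182e+6*I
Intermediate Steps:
D(o) = 2*o³ (D(o) = o²*(2*o) = 2*o³)
S = 54 + 9*I*√241 (S = 54 + 9*√(-556 + 315) = 54 + 9*√(-241) = 54 + 9*(I*√241) = 54 + 9*I*√241 ≈ 54.0 + 139.72*I)
(D(-19) + S)² = (2*(-19)³ + (54 + 9*I*√241))² = (2*(-6859) + (54 + 9*I*√241))² = (-13718 + (54 + 9*I*√241))² = (-13664 + 9*I*√241)²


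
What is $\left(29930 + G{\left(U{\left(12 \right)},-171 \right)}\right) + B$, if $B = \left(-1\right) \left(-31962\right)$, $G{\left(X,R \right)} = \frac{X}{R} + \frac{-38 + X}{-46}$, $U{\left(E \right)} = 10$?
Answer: $\frac{243423400}{3933} \approx 61893.0$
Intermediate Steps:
$G{\left(X,R \right)} = \frac{19}{23} - \frac{X}{46} + \frac{X}{R}$ ($G{\left(X,R \right)} = \frac{X}{R} + \left(-38 + X\right) \left(- \frac{1}{46}\right) = \frac{X}{R} - \left(- \frac{19}{23} + \frac{X}{46}\right) = \frac{19}{23} - \frac{X}{46} + \frac{X}{R}$)
$B = 31962$
$\left(29930 + G{\left(U{\left(12 \right)},-171 \right)}\right) + B = \left(29930 + \frac{10 - - \frac{171 \left(-38 + 10\right)}{46}}{-171}\right) + 31962 = \left(29930 - \frac{10 - \left(- \frac{171}{46}\right) \left(-28\right)}{171}\right) + 31962 = \left(29930 - \frac{10 - \frac{2394}{23}}{171}\right) + 31962 = \left(29930 - - \frac{2164}{3933}\right) + 31962 = \left(29930 + \frac{2164}{3933}\right) + 31962 = \frac{117716854}{3933} + 31962 = \frac{243423400}{3933}$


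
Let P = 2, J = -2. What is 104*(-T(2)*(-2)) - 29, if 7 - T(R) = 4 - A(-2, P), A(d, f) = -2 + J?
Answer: -237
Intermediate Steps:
A(d, f) = -4 (A(d, f) = -2 - 2 = -4)
T(R) = -1 (T(R) = 7 - (4 - 1*(-4)) = 7 - (4 + 4) = 7 - 1*8 = 7 - 8 = -1)
104*(-T(2)*(-2)) - 29 = 104*(-1*(-1)*(-2)) - 29 = 104*(1*(-2)) - 29 = 104*(-2) - 29 = -208 - 29 = -237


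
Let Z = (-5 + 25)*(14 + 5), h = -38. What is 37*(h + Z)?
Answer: 12654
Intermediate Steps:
Z = 380 (Z = 20*19 = 380)
37*(h + Z) = 37*(-38 + 380) = 37*342 = 12654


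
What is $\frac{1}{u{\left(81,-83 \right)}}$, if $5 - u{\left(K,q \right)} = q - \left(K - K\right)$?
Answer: $\frac{1}{88} \approx 0.011364$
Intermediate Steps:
$u{\left(K,q \right)} = 5 - q$ ($u{\left(K,q \right)} = 5 - \left(q - \left(K - K\right)\right) = 5 - \left(q - 0\right) = 5 - \left(q + 0\right) = 5 - q$)
$\frac{1}{u{\left(81,-83 \right)}} = \frac{1}{5 - -83} = \frac{1}{5 + 83} = \frac{1}{88}$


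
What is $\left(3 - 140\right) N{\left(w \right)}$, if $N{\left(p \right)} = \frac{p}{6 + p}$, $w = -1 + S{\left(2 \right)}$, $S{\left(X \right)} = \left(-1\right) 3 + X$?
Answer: $\frac{137}{2} \approx 68.5$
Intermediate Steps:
$S{\left(X \right)} = -3 + X$
$w = -2$ ($w = -1 + \left(-3 + 2\right) = -1 - 1 = -2$)
$N{\left(p \right)} = \frac{p}{6 + p}$
$\left(3 - 140\right) N{\left(w \right)} = \left(3 - 140\right) \left(- \frac{2}{6 - 2}\right) = - 137 \left(- \frac{2}{4}\right) = - 137 \left(\left(-2\right) \frac{1}{4}\right) = \left(-137\right) \left(- \frac{1}{2}\right) = \frac{137}{2}$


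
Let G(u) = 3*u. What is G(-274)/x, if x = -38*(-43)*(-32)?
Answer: 411/26144 ≈ 0.015721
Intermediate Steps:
x = -52288 (x = 1634*(-32) = -52288)
G(-274)/x = (3*(-274))/(-52288) = -822*(-1/52288) = 411/26144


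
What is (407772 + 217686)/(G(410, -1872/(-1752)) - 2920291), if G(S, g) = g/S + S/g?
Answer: -365039179830/1704160085039 ≈ -0.21420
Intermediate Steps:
G(S, g) = S/g + g/S
(407772 + 217686)/(G(410, -1872/(-1752)) - 2920291) = (407772 + 217686)/((410/((-1872/(-1752))) - 1872/(-1752)/410) - 2920291) = 625458/((410/((-1872*(-1/1752))) - 1872*(-1/1752)*(1/410)) - 2920291) = 625458/((410/(78/73) + (78/73)*(1/410)) - 2920291) = 625458/((410*(73/78) + 39/14965) - 2920291) = 625458/((14965/39 + 39/14965) - 2920291) = 625458/(223952746/583635 - 2920291) = 625458/(-1704160085039/583635) = 625458*(-583635/1704160085039) = -365039179830/1704160085039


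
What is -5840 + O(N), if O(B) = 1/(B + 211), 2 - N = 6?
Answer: -1208879/207 ≈ -5840.0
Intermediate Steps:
N = -4 (N = 2 - 1*6 = 2 - 6 = -4)
O(B) = 1/(211 + B)
-5840 + O(N) = -5840 + 1/(211 - 4) = -5840 + 1/207 = -1208879/207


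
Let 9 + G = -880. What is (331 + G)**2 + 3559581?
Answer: 3870945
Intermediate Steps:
G = -889 (G = -9 - 880 = -889)
(331 + G)**2 + 3559581 = (331 - 889)**2 + 3559581 = (-558)**2 + 3559581 = 311364 + 3559581 = 3870945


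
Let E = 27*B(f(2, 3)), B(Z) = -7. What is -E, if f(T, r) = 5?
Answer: 189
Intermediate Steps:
E = -189 (E = 27*(-7) = -189)
-E = -1*(-189) = 189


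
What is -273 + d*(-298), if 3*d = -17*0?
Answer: -273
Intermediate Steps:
d = 0 (d = (-17*0)/3 = (⅓)*0 = 0)
-273 + d*(-298) = -273 + 0*(-298) = -273 + 0 = -273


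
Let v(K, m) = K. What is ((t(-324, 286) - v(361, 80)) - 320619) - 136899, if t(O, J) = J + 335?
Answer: -457258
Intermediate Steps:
t(O, J) = 335 + J
((t(-324, 286) - v(361, 80)) - 320619) - 136899 = (((335 + 286) - 1*361) - 320619) - 136899 = ((621 - 361) - 320619) - 136899 = (260 - 320619) - 136899 = -320359 - 136899 = -457258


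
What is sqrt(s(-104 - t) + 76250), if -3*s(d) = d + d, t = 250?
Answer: sqrt(76486) ≈ 276.56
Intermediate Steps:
s(d) = -2*d/3 (s(d) = -(d + d)/3 = -2*d/3)
sqrt(s(-104 - t) + 76250) = sqrt(-2*(-104 - 1*250)/3 + 76250) = sqrt(-2*(-104 - 250)/3 + 76250) = sqrt(-2/3*(-354) + 76250) = sqrt(236 + 76250) = sqrt(76486)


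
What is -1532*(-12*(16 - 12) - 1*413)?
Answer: 706252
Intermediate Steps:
-1532*(-12*(16 - 12) - 1*413) = -1532*(-12*4 - 413) = -1532*(-48 - 413) = -1532*(-461) = 706252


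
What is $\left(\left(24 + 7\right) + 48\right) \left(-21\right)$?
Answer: $-1659$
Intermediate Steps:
$\left(\left(24 + 7\right) + 48\right) \left(-21\right) = \left(31 + 48\right) \left(-21\right) = 79 \left(-21\right) = -1659$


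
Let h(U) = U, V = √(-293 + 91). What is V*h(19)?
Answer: 19*I*√202 ≈ 270.04*I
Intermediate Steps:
V = I*√202 (V = √(-202) = I*√202 ≈ 14.213*I)
V*h(19) = (I*√202)*19 = 19*I*√202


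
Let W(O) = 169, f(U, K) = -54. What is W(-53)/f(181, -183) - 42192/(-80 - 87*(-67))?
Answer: -3249949/310446 ≈ -10.469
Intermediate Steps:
W(-53)/f(181, -183) - 42192/(-80 - 87*(-67)) = 169/(-54) - 42192/(-80 - 87*(-67)) = 169*(-1/54) - 42192/(-80 + 5829) = -169/54 - 42192/5749 = -3249949/310446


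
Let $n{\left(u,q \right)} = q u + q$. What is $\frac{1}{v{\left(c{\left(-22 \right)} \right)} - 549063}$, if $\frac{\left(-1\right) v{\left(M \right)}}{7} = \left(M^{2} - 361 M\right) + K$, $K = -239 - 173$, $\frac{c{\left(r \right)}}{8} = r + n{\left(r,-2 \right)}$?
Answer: $- \frac{1}{321059} \approx -3.1147 \cdot 10^{-6}$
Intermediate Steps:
$n{\left(u,q \right)} = q + q u$
$c{\left(r \right)} = -16 - 8 r$ ($c{\left(r \right)} = 8 \left(r - 2 \left(1 + r\right)\right) = 8 \left(r - \left(2 + 2 r\right)\right) = 8 \left(-2 - r\right) = -16 - 8 r$)
$K = -412$
$v{\left(M \right)} = 2884 - 7 M^{2} + 2527 M$ ($v{\left(M \right)} = - 7 \left(\left(M^{2} - 361 M\right) - 412\right) = - 7 \left(-412 + M^{2} - 361 M\right) = 2884 - 7 M^{2} + 2527 M$)
$\frac{1}{v{\left(c{\left(-22 \right)} \right)} - 549063} = \frac{1}{\left(2884 - 7 \left(-16 - -176\right)^{2} + 2527 \left(-16 - -176\right)\right) - 549063} = \frac{1}{\left(2884 - 7 \left(-16 + 176\right)^{2} + 2527 \left(-16 + 176\right)\right) - 549063} = \frac{1}{\left(2884 - 7 \cdot 160^{2} + 2527 \cdot 160\right) - 549063} = \frac{1}{\left(2884 - 179200 + 404320\right) - 549063} = \frac{1}{228004 - 549063} = \frac{1}{-321059} = - \frac{1}{321059}$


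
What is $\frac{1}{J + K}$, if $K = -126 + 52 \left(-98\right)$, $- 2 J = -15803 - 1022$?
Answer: $\frac{2}{6381} \approx 0.00031343$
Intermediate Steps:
$J = \frac{16825}{2}$ ($J = - \frac{-15803 - 1022}{2} = \left(- \frac{1}{2}\right) \left(-16825\right) = \frac{16825}{2} \approx 8412.5$)
$K = -5222$ ($K = -126 - 5096 = -5222$)
$\frac{1}{J + K} = \frac{1}{\frac{16825}{2} - 5222} = \frac{1}{\frac{6381}{2}} = \frac{2}{6381}$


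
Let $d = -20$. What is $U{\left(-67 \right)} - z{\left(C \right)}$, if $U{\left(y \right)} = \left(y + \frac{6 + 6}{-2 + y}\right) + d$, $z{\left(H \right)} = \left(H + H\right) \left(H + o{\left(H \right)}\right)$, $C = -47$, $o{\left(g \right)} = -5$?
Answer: $- \frac{114429}{23} \approx -4975.2$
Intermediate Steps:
$z{\left(H \right)} = 2 H \left(-5 + H\right)$ ($z{\left(H \right)} = \left(H + H\right) \left(H - 5\right) = 2 H \left(-5 + H\right)$)
$U{\left(y \right)} = -20 + y + \frac{12}{-2 + y}$ ($U{\left(y \right)} = \left(y + \frac{6 + 6}{-2 + y}\right) - 20 = \left(y + \frac{12}{-2 + y}\right) - 20 = -20 + y + \frac{12}{-2 + y}$)
$U{\left(-67 \right)} - z{\left(C \right)} = \frac{52 + \left(-67\right)^{2} - -1474}{-2 - 67} - 2 \left(-47\right) \left(-5 - 47\right) = \frac{52 + 4489 + 1474}{-69} - 2 \left(-47\right) \left(-52\right) = \left(- \frac{1}{69}\right) 6015 - 4888 = - \frac{2005}{23} - 4888 = - \frac{114429}{23}$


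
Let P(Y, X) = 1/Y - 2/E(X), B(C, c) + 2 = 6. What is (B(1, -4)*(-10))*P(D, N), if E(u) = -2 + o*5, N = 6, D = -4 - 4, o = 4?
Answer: 85/9 ≈ 9.4444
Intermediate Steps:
B(C, c) = 4 (B(C, c) = -2 + 6 = 4)
D = -8
E(u) = 18 (E(u) = -2 + 4*5 = -2 + 20 = 18)
P(Y, X) = -1/9 + 1/Y (P(Y, X) = 1/Y - 2/18 = 1/Y - 2*1/18 = 1/Y - 1/9 = -1/9 + 1/Y)
(B(1, -4)*(-10))*P(D, N) = (4*(-10))*((1/9)*(9 - 1*(-8))/(-8)) = -40*(-1)*(9 + 8)/(9*8) = -40*(-1)*17/(9*8) = -40*(-17/72) = 85/9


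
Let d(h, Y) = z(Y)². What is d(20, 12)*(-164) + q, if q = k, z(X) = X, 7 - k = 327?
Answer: -23936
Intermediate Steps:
k = -320 (k = 7 - 1*327 = 7 - 327 = -320)
d(h, Y) = Y²
q = -320
d(20, 12)*(-164) + q = 12²*(-164) - 320 = 144*(-164) - 320 = -23616 - 320 = -23936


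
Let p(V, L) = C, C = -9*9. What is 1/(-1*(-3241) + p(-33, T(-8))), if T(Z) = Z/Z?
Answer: 1/3160 ≈ 0.00031646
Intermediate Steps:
T(Z) = 1
C = -81
p(V, L) = -81
1/(-1*(-3241) + p(-33, T(-8))) = 1/(-1*(-3241) - 81) = 1/(3241 - 81) = 1/3160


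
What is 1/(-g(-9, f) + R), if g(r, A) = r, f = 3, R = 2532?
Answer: 1/2541 ≈ 0.00039355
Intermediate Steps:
1/(-g(-9, f) + R) = 1/(-1*(-9) + 2532) = 1/(9 + 2532) = 1/2541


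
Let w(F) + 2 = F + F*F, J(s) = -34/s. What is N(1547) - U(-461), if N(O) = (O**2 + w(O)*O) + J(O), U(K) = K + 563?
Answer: 337344056593/91 ≈ 3.7071e+9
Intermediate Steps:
w(F) = -2 + F + F**2 (w(F) = -2 + (F + F*F) = -2 + (F + F**2) = -2 + F + F**2)
U(K) = 563 + K
N(O) = O**2 - 34/O + O*(-2 + O + O**2) (N(O) = (O**2 + (-2 + O + O**2)*O) - 34/O = (O**2 + O*(-2 + O + O**2)) - 34/O = O**2 - 34/O + O*(-2 + O + O**2))
N(1547) - U(-461) = (-34 + 1547**2*(-2 + 1547**2 + 2*1547))/1547 - (563 - 461) = (-34 + 2393209*(-2 + 2393209 + 3094))/1547 - 1*102 = (-34 + 2393209*2396301)/1547 - 102 = (-34 + 5734849119909)/1547 - 102 = (1/1547)*5734849119875 - 102 = 337344065875/91 - 102 = 337344056593/91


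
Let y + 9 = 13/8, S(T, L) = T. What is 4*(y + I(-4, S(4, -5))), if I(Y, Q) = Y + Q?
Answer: -59/2 ≈ -29.500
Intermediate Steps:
y = -59/8 (y = -9 + 13/8 = -59/8 ≈ -7.3750)
I(Y, Q) = Q + Y
4*(y + I(-4, S(4, -5))) = 4*(-59/8 + (4 - 4)) = 4*(-59/8 + 0) = 4*(-59/8) = -59/2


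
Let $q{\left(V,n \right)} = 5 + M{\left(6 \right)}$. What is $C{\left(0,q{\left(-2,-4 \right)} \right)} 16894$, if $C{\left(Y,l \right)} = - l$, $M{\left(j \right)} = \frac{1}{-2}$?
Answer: $-76023$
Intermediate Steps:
$M{\left(j \right)} = - \frac{1}{2}$
$q{\left(V,n \right)} = \frac{9}{2}$ ($q{\left(V,n \right)} = 5 - \frac{1}{2} = \frac{9}{2}$)
$C{\left(0,q{\left(-2,-4 \right)} \right)} 16894 = \left(-1\right) \frac{9}{2} \cdot 16894 = \left(- \frac{9}{2}\right) 16894 = -76023$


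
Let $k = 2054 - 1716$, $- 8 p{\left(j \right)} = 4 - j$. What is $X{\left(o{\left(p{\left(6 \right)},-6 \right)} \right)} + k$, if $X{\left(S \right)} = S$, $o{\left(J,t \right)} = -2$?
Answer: $336$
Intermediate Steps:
$p{\left(j \right)} = - \frac{1}{2} + \frac{j}{8}$ ($p{\left(j \right)} = - \frac{4 - j}{8} = - \frac{1}{2} + \frac{j}{8}$)
$k = 338$
$X{\left(o{\left(p{\left(6 \right)},-6 \right)} \right)} + k = -2 + 338 = 336$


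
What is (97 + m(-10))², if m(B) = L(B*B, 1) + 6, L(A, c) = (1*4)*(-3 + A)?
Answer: 241081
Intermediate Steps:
L(A, c) = -12 + 4*A (L(A, c) = 4*(-3 + A) = -12 + 4*A)
m(B) = -6 + 4*B² (m(B) = (-12 + 4*(B*B)) + 6 = (-12 + 4*B²) + 6 = -6 + 4*B²)
(97 + m(-10))² = (97 + (-6 + 4*(-10)²))² = (97 + (-6 + 4*100))² = (97 + (-6 + 400))² = (97 + 394)² = 491² = 241081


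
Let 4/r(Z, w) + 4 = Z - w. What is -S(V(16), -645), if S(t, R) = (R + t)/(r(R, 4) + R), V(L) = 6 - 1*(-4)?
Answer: -414655/421189 ≈ -0.98449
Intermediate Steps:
r(Z, w) = 4/(-4 + Z - w) (r(Z, w) = 4/(-4 + (Z - w)) = 4/(-4 + Z - w))
V(L) = 10 (V(L) = 6 + 4 = 10)
S(t, R) = (R + t)/(R - 4/(8 - R)) (S(t, R) = (R + t)/(-4/(4 + 4 - R) + R) = (R + t)/(-4/(8 - R) + R) = (R + t)/(R - 4/(8 - R)))
-S(V(16), -645) = -(8 - 1*(-645))*(-645 + 10)/(-4 - 645*(8 - 1*(-645))) = -(8 + 645)*(-635)/(-4 - 645*(8 + 645)) = -653*(-635)/(-4 - 645*653) = -653*(-635)/(-4 - 421185) = -653*(-635)/(-421189) = -(-1)*653*(-635)/421189 = -1*414655/421189 = -414655/421189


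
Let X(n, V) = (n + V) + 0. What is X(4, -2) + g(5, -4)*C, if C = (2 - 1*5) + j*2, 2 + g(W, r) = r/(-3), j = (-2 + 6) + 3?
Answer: -16/3 ≈ -5.3333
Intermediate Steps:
j = 7 (j = 4 + 3 = 7)
X(n, V) = V + n (X(n, V) = (V + n) + 0 = V + n)
g(W, r) = -2 - r/3 (g(W, r) = -2 + r/(-3) = -2 + r*(-1/3) = -2 - r/3)
C = 11 (C = (2 - 1*5) + 7*2 = (2 - 5) + 14 = -3 + 14 = 11)
X(4, -2) + g(5, -4)*C = (-2 + 4) + (-2 - 1/3*(-4))*11 = 2 + (-2 + 4/3)*11 = 2 - 2/3*11 = 2 - 22/3 = -16/3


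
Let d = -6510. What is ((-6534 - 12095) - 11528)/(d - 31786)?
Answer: 30157/38296 ≈ 0.78747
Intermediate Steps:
((-6534 - 12095) - 11528)/(d - 31786) = ((-6534 - 12095) - 11528)/(-6510 - 31786) = (-18629 - 11528)/(-38296) = -30157*(-1/38296) = 30157/38296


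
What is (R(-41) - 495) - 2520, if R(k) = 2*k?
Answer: -3097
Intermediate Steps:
(R(-41) - 495) - 2520 = (2*(-41) - 495) - 2520 = (-82 - 495) - 2520 = -577 - 2520 = -3097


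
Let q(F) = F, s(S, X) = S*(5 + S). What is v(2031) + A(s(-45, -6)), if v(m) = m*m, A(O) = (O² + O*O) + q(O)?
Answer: 10606761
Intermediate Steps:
A(O) = O + 2*O² (A(O) = (O² + O*O) + O = (O² + O²) + O = 2*O² + O = O + 2*O²)
v(m) = m²
v(2031) + A(s(-45, -6)) = 2031² + (-45*(5 - 45))*(1 + 2*(-45*(5 - 45))) = 4124961 + (-45*(-40))*(1 + 2*(-45*(-40))) = 4124961 + 1800*(1 + 2*1800) = 4124961 + 1800*(1 + 3600) = 4124961 + 1800*3601 = 4124961 + 6481800 = 10606761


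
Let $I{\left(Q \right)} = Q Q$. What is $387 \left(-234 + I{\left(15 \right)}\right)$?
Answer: $-3483$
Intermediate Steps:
$I{\left(Q \right)} = Q^{2}$
$387 \left(-234 + I{\left(15 \right)}\right) = 387 \left(-234 + 15^{2}\right) = 387 \left(-234 + 225\right) = 387 \left(-9\right) = -3483$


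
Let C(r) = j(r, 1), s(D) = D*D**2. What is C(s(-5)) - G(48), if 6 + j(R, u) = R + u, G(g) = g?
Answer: -178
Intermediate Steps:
s(D) = D**3
j(R, u) = -6 + R + u (j(R, u) = -6 + (R + u) = -6 + R + u)
C(r) = -5 + r (C(r) = -6 + r + 1 = -5 + r)
C(s(-5)) - G(48) = (-5 + (-5)**3) - 1*48 = (-5 - 125) - 48 = -130 - 48 = -178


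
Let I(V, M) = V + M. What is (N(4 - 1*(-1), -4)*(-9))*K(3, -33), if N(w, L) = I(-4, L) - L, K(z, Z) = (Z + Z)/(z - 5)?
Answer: 1188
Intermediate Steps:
K(z, Z) = 2*Z/(-5 + z) (K(z, Z) = (2*Z)/(-5 + z) = 2*Z/(-5 + z))
I(V, M) = M + V
N(w, L) = -4 (N(w, L) = (L - 4) - L = (-4 + L) - L = -4)
(N(4 - 1*(-1), -4)*(-9))*K(3, -33) = (-4*(-9))*(2*(-33)/(-5 + 3)) = 36*(2*(-33)/(-2)) = 36*(2*(-33)*(-1/2)) = 36*33 = 1188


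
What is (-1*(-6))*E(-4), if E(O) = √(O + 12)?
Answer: 12*√2 ≈ 16.971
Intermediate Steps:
E(O) = √(12 + O)
(-1*(-6))*E(-4) = (-1*(-6))*√(12 - 4) = 6*√8 = 6*(2*√2) = 12*√2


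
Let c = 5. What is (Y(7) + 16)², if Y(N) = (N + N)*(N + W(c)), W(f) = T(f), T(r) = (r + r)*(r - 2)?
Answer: 285156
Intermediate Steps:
T(r) = 2*r*(-2 + r) (T(r) = (2*r)*(-2 + r) = 2*r*(-2 + r))
W(f) = 2*f*(-2 + f)
Y(N) = 2*N*(30 + N) (Y(N) = (N + N)*(N + 2*5*(-2 + 5)) = (2*N)*(N + 2*5*3) = (2*N)*(N + 30) = (2*N)*(30 + N) = 2*N*(30 + N))
(Y(7) + 16)² = (2*7*(30 + 7) + 16)² = (2*7*37 + 16)² = (518 + 16)² = 534² = 285156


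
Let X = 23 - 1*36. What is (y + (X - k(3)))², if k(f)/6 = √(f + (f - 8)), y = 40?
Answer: 657 - 324*I*√2 ≈ 657.0 - 458.21*I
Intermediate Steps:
k(f) = 6*√(-8 + 2*f) (k(f) = 6*√(f + (f - 8)) = 6*√(f + (-8 + f)) = 6*√(-8 + 2*f))
X = -13 (X = 23 - 36 = -13)
(y + (X - k(3)))² = (40 + (-13 - 6*√(-8 + 2*3)))² = (40 + (-13 - 6*√(-8 + 6)))² = (40 + (-13 - 6*√(-2)))² = (40 + (-13 - 6*I*√2))² = (27 - 6*I*√2)²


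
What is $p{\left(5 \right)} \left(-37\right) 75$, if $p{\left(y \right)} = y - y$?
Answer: $0$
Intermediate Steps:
$p{\left(y \right)} = 0$
$p{\left(5 \right)} \left(-37\right) 75 = 0 \left(-37\right) 75 = 0 \cdot 75 = 0$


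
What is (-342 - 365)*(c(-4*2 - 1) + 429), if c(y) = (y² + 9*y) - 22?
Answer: -287749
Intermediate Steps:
c(y) = -22 + y² + 9*y
(-342 - 365)*(c(-4*2 - 1) + 429) = (-342 - 365)*((-22 + (-4*2 - 1)² + 9*(-4*2 - 1)) + 429) = -707*((-22 + (-8 - 1)² + 9*(-8 - 1)) + 429) = -707*((-22 + (-9)² + 9*(-9)) + 429) = -707*((-22 + 81 - 81) + 429) = -707*(-22 + 429) = -707*407 = -287749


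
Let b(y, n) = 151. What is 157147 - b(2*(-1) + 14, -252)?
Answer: 156996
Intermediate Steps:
157147 - b(2*(-1) + 14, -252) = 157147 - 1*151 = 157147 - 151 = 156996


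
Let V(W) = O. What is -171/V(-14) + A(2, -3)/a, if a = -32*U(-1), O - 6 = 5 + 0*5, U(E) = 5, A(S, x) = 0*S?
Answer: -171/11 ≈ -15.545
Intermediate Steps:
A(S, x) = 0
O = 11 (O = 6 + (5 + 0*5) = 6 + (5 + 0) = 6 + 5 = 11)
a = -160 (a = -32*5 = -160)
V(W) = 11
-171/V(-14) + A(2, -3)/a = -171/11 + 0/(-160) = -171*1/11 + 0*(-1/160) = -171/11 + 0 = -171/11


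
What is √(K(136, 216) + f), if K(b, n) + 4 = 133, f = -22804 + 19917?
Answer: I*√2758 ≈ 52.517*I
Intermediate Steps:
f = -2887
K(b, n) = 129 (K(b, n) = -4 + 133 = 129)
√(K(136, 216) + f) = √(129 - 2887) = √(-2758) = I*√2758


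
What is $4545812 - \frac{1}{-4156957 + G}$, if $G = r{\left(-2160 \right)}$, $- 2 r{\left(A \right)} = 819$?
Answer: $\frac{37797213048198}{8314733} \approx 4.5458 \cdot 10^{6}$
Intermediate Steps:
$r{\left(A \right)} = - \frac{819}{2}$ ($r{\left(A \right)} = \left(- \frac{1}{2}\right) 819 = - \frac{819}{2}$)
$G = - \frac{819}{2} \approx -409.5$
$4545812 - \frac{1}{-4156957 + G} = 4545812 - \frac{1}{-4156957 - \frac{819}{2}} = 4545812 - \frac{1}{- \frac{8314733}{2}} = 4545812 - - \frac{2}{8314733} = 4545812 + \frac{2}{8314733} = \frac{37797213048198}{8314733}$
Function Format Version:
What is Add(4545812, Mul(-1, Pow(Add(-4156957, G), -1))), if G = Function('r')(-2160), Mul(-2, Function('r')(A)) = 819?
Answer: Rational(37797213048198, 8314733) ≈ 4.5458e+6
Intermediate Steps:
Function('r')(A) = Rational(-819, 2) (Function('r')(A) = Mul(Rational(-1, 2), 819) = Rational(-819, 2))
G = Rational(-819, 2) ≈ -409.50
Add(4545812, Mul(-1, Pow(Add(-4156957, G), -1))) = Add(4545812, Mul(-1, Pow(Add(-4156957, Rational(-819, 2)), -1))) = Add(4545812, Mul(-1, Pow(Rational(-8314733, 2), -1))) = Add(4545812, Mul(-1, Rational(-2, 8314733))) = Add(4545812, Rational(2, 8314733)) = Rational(37797213048198, 8314733)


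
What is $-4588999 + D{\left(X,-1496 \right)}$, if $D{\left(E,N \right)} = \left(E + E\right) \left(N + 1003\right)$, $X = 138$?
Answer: $-4725067$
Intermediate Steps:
$D{\left(E,N \right)} = 2 E \left(1003 + N\right)$
$-4588999 + D{\left(X,-1496 \right)} = -4588999 + 2 \cdot 138 \left(1003 - 1496\right) = -4588999 + 2 \cdot 138 \left(-493\right) = -4588999 - 136068 = -4725067$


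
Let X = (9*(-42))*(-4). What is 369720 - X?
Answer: 368208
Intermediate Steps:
X = 1512 (X = -378*(-4) = 1512)
369720 - X = 369720 - 1*1512 = 369720 - 1512 = 368208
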